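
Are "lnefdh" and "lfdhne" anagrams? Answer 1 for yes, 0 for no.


Strings: "lnefdh", "lfdhne"
Sorted first:  defhln
Sorted second: defhln
Sorted forms match => anagrams

1


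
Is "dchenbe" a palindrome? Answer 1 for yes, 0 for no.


Input: dchenbe
Reversed: ebnehcd
  Compare pos 0 ('d') with pos 6 ('e'): MISMATCH
  Compare pos 1 ('c') with pos 5 ('b'): MISMATCH
  Compare pos 2 ('h') with pos 4 ('n'): MISMATCH
Result: not a palindrome

0


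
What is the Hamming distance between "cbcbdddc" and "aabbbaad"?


Comparing "cbcbdddc" and "aabbbaad" position by position:
  Position 0: 'c' vs 'a' => differ
  Position 1: 'b' vs 'a' => differ
  Position 2: 'c' vs 'b' => differ
  Position 3: 'b' vs 'b' => same
  Position 4: 'd' vs 'b' => differ
  Position 5: 'd' vs 'a' => differ
  Position 6: 'd' vs 'a' => differ
  Position 7: 'c' vs 'd' => differ
Total differences (Hamming distance): 7

7


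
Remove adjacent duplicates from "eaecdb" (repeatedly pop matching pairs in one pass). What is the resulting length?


Input: eaecdb
Stack-based adjacent duplicate removal:
  Read 'e': push. Stack: e
  Read 'a': push. Stack: ea
  Read 'e': push. Stack: eae
  Read 'c': push. Stack: eaec
  Read 'd': push. Stack: eaecd
  Read 'b': push. Stack: eaecdb
Final stack: "eaecdb" (length 6)

6


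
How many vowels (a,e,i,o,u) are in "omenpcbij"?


Input: omenpcbij
Checking each character:
  'o' at position 0: vowel (running total: 1)
  'm' at position 1: consonant
  'e' at position 2: vowel (running total: 2)
  'n' at position 3: consonant
  'p' at position 4: consonant
  'c' at position 5: consonant
  'b' at position 6: consonant
  'i' at position 7: vowel (running total: 3)
  'j' at position 8: consonant
Total vowels: 3

3


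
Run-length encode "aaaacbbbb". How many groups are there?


Input: aaaacbbbb
Scanning for consecutive runs:
  Group 1: 'a' x 4 (positions 0-3)
  Group 2: 'c' x 1 (positions 4-4)
  Group 3: 'b' x 4 (positions 5-8)
Total groups: 3

3


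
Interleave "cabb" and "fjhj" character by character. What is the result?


Interleaving "cabb" and "fjhj":
  Position 0: 'c' from first, 'f' from second => "cf"
  Position 1: 'a' from first, 'j' from second => "aj"
  Position 2: 'b' from first, 'h' from second => "bh"
  Position 3: 'b' from first, 'j' from second => "bj"
Result: cfajbhbj

cfajbhbj


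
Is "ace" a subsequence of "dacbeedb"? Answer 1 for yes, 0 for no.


Check if "ace" is a subsequence of "dacbeedb"
Greedy scan:
  Position 0 ('d'): no match needed
  Position 1 ('a'): matches sub[0] = 'a'
  Position 2 ('c'): matches sub[1] = 'c'
  Position 3 ('b'): no match needed
  Position 4 ('e'): matches sub[2] = 'e'
  Position 5 ('e'): no match needed
  Position 6 ('d'): no match needed
  Position 7 ('b'): no match needed
All 3 characters matched => is a subsequence

1


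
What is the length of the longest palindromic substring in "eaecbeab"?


Input: "eaecbeab"
Checking substrings for palindromes:
  [0:3] "eae" (len 3) => palindrome
Longest palindromic substring: "eae" with length 3

3


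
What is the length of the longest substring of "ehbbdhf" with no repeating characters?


Input: "ehbbdhf"
Sliding window (track last position of each char):
  Position 0 ('e'): window [0,0] length 1 -- new best
  Position 1 ('h'): window [0,1] length 2 -- new best
  Position 2 ('b'): window [0,2] length 3 -- new best
  Position 3 ('b'): repeat (last at 2), move window start to 3
  Position 3 ('b'): window [3,3] length 1
  Position 4 ('d'): window [3,4] length 2
  Position 5 ('h'): window [3,5] length 3
  Position 6 ('f'): window [3,6] length 4 -- new best
Longest substring with no repeats: "bdhf" with length 4

4


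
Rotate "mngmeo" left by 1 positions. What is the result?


Input: "mngmeo", rotate left by 1
First 1 characters: "m"
Remaining characters: "ngmeo"
Concatenate remaining + first: "ngmeo" + "m" = "ngmeom"

ngmeom


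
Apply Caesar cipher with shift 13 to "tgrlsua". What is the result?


Caesar cipher: shift "tgrlsua" by 13
  't' (pos 19) + 13 = pos 6 = 'g'
  'g' (pos 6) + 13 = pos 19 = 't'
  'r' (pos 17) + 13 = pos 4 = 'e'
  'l' (pos 11) + 13 = pos 24 = 'y'
  's' (pos 18) + 13 = pos 5 = 'f'
  'u' (pos 20) + 13 = pos 7 = 'h'
  'a' (pos 0) + 13 = pos 13 = 'n'
Result: gteyfhn

gteyfhn


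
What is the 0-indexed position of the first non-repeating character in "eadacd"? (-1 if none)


Input: eadacd
Character frequencies:
  'a': 2
  'c': 1
  'd': 2
  'e': 1
Scanning left to right for freq == 1:
  Position 0 ('e'): unique! => answer = 0

0


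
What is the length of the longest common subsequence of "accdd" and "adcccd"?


LCS of "accdd" and "adcccd"
DP table:
           a    d    c    c    c    d
      0    0    0    0    0    0    0
  a   0    1    1    1    1    1    1
  c   0    1    1    2    2    2    2
  c   0    1    1    2    3    3    3
  d   0    1    2    2    3    3    4
  d   0    1    2    2    3    3    4
LCS length = dp[5][6] = 4

4


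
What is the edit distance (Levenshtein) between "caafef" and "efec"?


Computing edit distance: "caafef" -> "efec"
DP table:
           e    f    e    c
      0    1    2    3    4
  c   1    1    2    3    3
  a   2    2    2    3    4
  a   3    3    3    3    4
  f   4    4    3    4    4
  e   5    4    4    3    4
  f   6    5    4    4    4
Edit distance = dp[6][4] = 4

4


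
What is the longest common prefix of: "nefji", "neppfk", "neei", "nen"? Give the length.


Words: nefji, neppfk, neei, nen
  Position 0: all 'n' => match
  Position 1: all 'e' => match
  Position 2: ('f', 'p', 'e', 'n') => mismatch, stop
LCP = "ne" (length 2)

2


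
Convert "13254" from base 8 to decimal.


Input: "13254" in base 8
Positional expansion:
  Digit '1' (value 1) x 8^4 = 4096
  Digit '3' (value 3) x 8^3 = 1536
  Digit '2' (value 2) x 8^2 = 128
  Digit '5' (value 5) x 8^1 = 40
  Digit '4' (value 4) x 8^0 = 4
Sum = 5804

5804


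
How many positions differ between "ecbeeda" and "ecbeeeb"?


Comparing "ecbeeda" and "ecbeeeb" position by position:
  Position 0: 'e' vs 'e' => same
  Position 1: 'c' vs 'c' => same
  Position 2: 'b' vs 'b' => same
  Position 3: 'e' vs 'e' => same
  Position 4: 'e' vs 'e' => same
  Position 5: 'd' vs 'e' => DIFFER
  Position 6: 'a' vs 'b' => DIFFER
Positions that differ: 2

2


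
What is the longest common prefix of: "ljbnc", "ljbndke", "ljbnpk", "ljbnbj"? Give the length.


Words: ljbnc, ljbndke, ljbnpk, ljbnbj
  Position 0: all 'l' => match
  Position 1: all 'j' => match
  Position 2: all 'b' => match
  Position 3: all 'n' => match
  Position 4: ('c', 'd', 'p', 'b') => mismatch, stop
LCP = "ljbn" (length 4)

4


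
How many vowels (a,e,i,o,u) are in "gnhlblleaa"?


Input: gnhlblleaa
Checking each character:
  'g' at position 0: consonant
  'n' at position 1: consonant
  'h' at position 2: consonant
  'l' at position 3: consonant
  'b' at position 4: consonant
  'l' at position 5: consonant
  'l' at position 6: consonant
  'e' at position 7: vowel (running total: 1)
  'a' at position 8: vowel (running total: 2)
  'a' at position 9: vowel (running total: 3)
Total vowels: 3

3


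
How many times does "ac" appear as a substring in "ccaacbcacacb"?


Searching for "ac" in "ccaacbcacacb"
Scanning each position:
  Position 0: "cc" => no
  Position 1: "ca" => no
  Position 2: "aa" => no
  Position 3: "ac" => MATCH
  Position 4: "cb" => no
  Position 5: "bc" => no
  Position 6: "ca" => no
  Position 7: "ac" => MATCH
  Position 8: "ca" => no
  Position 9: "ac" => MATCH
  Position 10: "cb" => no
Total occurrences: 3

3


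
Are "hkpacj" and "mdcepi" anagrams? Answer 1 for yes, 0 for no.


Strings: "hkpacj", "mdcepi"
Sorted first:  achjkp
Sorted second: cdeimp
Differ at position 0: 'a' vs 'c' => not anagrams

0


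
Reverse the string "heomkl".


Input: heomkl
Reading characters right to left:
  Position 5: 'l'
  Position 4: 'k'
  Position 3: 'm'
  Position 2: 'o'
  Position 1: 'e'
  Position 0: 'h'
Reversed: lkmoeh

lkmoeh


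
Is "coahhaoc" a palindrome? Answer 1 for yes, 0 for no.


Input: coahhaoc
Reversed: coahhaoc
  Compare pos 0 ('c') with pos 7 ('c'): match
  Compare pos 1 ('o') with pos 6 ('o'): match
  Compare pos 2 ('a') with pos 5 ('a'): match
  Compare pos 3 ('h') with pos 4 ('h'): match
Result: palindrome

1


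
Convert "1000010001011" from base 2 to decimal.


Input: "1000010001011" in base 2
Positional expansion:
  Digit '1' (value 1) x 2^12 = 4096
  Digit '0' (value 0) x 2^11 = 0
  Digit '0' (value 0) x 2^10 = 0
  Digit '0' (value 0) x 2^9 = 0
  Digit '0' (value 0) x 2^8 = 0
  Digit '1' (value 1) x 2^7 = 128
  Digit '0' (value 0) x 2^6 = 0
  Digit '0' (value 0) x 2^5 = 0
  Digit '0' (value 0) x 2^4 = 0
  Digit '1' (value 1) x 2^3 = 8
  Digit '0' (value 0) x 2^2 = 0
  Digit '1' (value 1) x 2^1 = 2
  Digit '1' (value 1) x 2^0 = 1
Sum = 4235

4235


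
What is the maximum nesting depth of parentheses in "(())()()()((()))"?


Input: "(())()()()((()))"
Tracking depth:
  Position 0 '(': depth becomes 1
  Position 1 '(': depth becomes 2
  Position 2 ')': depth becomes 1
  Position 3 ')': depth becomes 0
  Position 4 '(': depth becomes 1
  Position 5 ')': depth becomes 0
  Position 6 '(': depth becomes 1
  Position 7 ')': depth becomes 0
  Position 8 '(': depth becomes 1
  Position 9 ')': depth becomes 0
  Position 10 '(': depth becomes 1
  Position 11 '(': depth becomes 2
  Position 12 '(': depth becomes 3
  Position 13 ')': depth becomes 2
  Position 14 ')': depth becomes 1
  Position 15 ')': depth becomes 0
Maximum depth reached: 3

3


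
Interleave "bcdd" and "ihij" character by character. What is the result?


Interleaving "bcdd" and "ihij":
  Position 0: 'b' from first, 'i' from second => "bi"
  Position 1: 'c' from first, 'h' from second => "ch"
  Position 2: 'd' from first, 'i' from second => "di"
  Position 3: 'd' from first, 'j' from second => "dj"
Result: bichdidj

bichdidj


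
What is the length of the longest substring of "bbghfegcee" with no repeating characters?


Input: "bbghfegcee"
Sliding window (track last position of each char):
  Position 0 ('b'): window [0,0] length 1 -- new best
  Position 1 ('b'): repeat (last at 0), move window start to 1
  Position 1 ('b'): window [1,1] length 1
  Position 2 ('g'): window [1,2] length 2 -- new best
  Position 3 ('h'): window [1,3] length 3 -- new best
  Position 4 ('f'): window [1,4] length 4 -- new best
  Position 5 ('e'): window [1,5] length 5 -- new best
  Position 6 ('g'): repeat (last at 2), move window start to 3
  Position 6 ('g'): window [3,6] length 4
  Position 7 ('c'): window [3,7] length 5
  Position 8 ('e'): repeat (last at 5), move window start to 6
  Position 8 ('e'): window [6,8] length 3
  Position 9 ('e'): repeat (last at 8), move window start to 9
  Position 9 ('e'): window [9,9] length 1
Longest substring with no repeats: "bghfe" with length 5

5


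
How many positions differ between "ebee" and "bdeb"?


Comparing "ebee" and "bdeb" position by position:
  Position 0: 'e' vs 'b' => DIFFER
  Position 1: 'b' vs 'd' => DIFFER
  Position 2: 'e' vs 'e' => same
  Position 3: 'e' vs 'b' => DIFFER
Positions that differ: 3

3


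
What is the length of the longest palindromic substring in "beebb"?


Input: "beebb"
Checking substrings for palindromes:
  [0:4] "beeb" (len 4) => palindrome
  [1:3] "ee" (len 2) => palindrome
  [3:5] "bb" (len 2) => palindrome
Longest palindromic substring: "beeb" with length 4

4


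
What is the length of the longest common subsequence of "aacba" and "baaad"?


LCS of "aacba" and "baaad"
DP table:
           b    a    a    a    d
      0    0    0    0    0    0
  a   0    0    1    1    1    1
  a   0    0    1    2    2    2
  c   0    0    1    2    2    2
  b   0    1    1    2    2    2
  a   0    1    2    2    3    3
LCS length = dp[5][5] = 3

3


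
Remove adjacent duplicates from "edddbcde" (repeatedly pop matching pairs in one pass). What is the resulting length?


Input: edddbcde
Stack-based adjacent duplicate removal:
  Read 'e': push. Stack: e
  Read 'd': push. Stack: ed
  Read 'd': matches stack top 'd' => pop. Stack: e
  Read 'd': push. Stack: ed
  Read 'b': push. Stack: edb
  Read 'c': push. Stack: edbc
  Read 'd': push. Stack: edbcd
  Read 'e': push. Stack: edbcde
Final stack: "edbcde" (length 6)

6


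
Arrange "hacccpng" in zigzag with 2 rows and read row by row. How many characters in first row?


Zigzag "hacccpng" into 2 rows:
Placing characters:
  'h' => row 0
  'a' => row 1
  'c' => row 0
  'c' => row 1
  'c' => row 0
  'p' => row 1
  'n' => row 0
  'g' => row 1
Rows:
  Row 0: "hccn"
  Row 1: "acpg"
First row length: 4

4


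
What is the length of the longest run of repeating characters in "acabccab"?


Input: "acabccab"
Scanning for longest run:
  Position 1 ('c'): new char, reset run to 1
  Position 2 ('a'): new char, reset run to 1
  Position 3 ('b'): new char, reset run to 1
  Position 4 ('c'): new char, reset run to 1
  Position 5 ('c'): continues run of 'c', length=2
  Position 6 ('a'): new char, reset run to 1
  Position 7 ('b'): new char, reset run to 1
Longest run: 'c' with length 2

2


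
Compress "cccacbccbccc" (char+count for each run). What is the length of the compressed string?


Input: cccacbccbccc
Runs:
  'c' x 3 => "c3"
  'a' x 1 => "a1"
  'c' x 1 => "c1"
  'b' x 1 => "b1"
  'c' x 2 => "c2"
  'b' x 1 => "b1"
  'c' x 3 => "c3"
Compressed: "c3a1c1b1c2b1c3"
Compressed length: 14

14


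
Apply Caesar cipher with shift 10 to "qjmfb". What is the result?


Caesar cipher: shift "qjmfb" by 10
  'q' (pos 16) + 10 = pos 0 = 'a'
  'j' (pos 9) + 10 = pos 19 = 't'
  'm' (pos 12) + 10 = pos 22 = 'w'
  'f' (pos 5) + 10 = pos 15 = 'p'
  'b' (pos 1) + 10 = pos 11 = 'l'
Result: atwpl

atwpl


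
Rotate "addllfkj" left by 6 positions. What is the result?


Input: "addllfkj", rotate left by 6
First 6 characters: "addllf"
Remaining characters: "kj"
Concatenate remaining + first: "kj" + "addllf" = "kjaddllf"

kjaddllf


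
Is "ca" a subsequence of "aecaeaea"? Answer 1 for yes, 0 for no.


Check if "ca" is a subsequence of "aecaeaea"
Greedy scan:
  Position 0 ('a'): no match needed
  Position 1 ('e'): no match needed
  Position 2 ('c'): matches sub[0] = 'c'
  Position 3 ('a'): matches sub[1] = 'a'
  Position 4 ('e'): no match needed
  Position 5 ('a'): no match needed
  Position 6 ('e'): no match needed
  Position 7 ('a'): no match needed
All 2 characters matched => is a subsequence

1


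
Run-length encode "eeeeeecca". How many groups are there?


Input: eeeeeecca
Scanning for consecutive runs:
  Group 1: 'e' x 6 (positions 0-5)
  Group 2: 'c' x 2 (positions 6-7)
  Group 3: 'a' x 1 (positions 8-8)
Total groups: 3

3


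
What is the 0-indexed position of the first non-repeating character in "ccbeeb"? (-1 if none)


Input: ccbeeb
Character frequencies:
  'b': 2
  'c': 2
  'e': 2
Scanning left to right for freq == 1:
  Position 0 ('c'): freq=2, skip
  Position 1 ('c'): freq=2, skip
  Position 2 ('b'): freq=2, skip
  Position 3 ('e'): freq=2, skip
  Position 4 ('e'): freq=2, skip
  Position 5 ('b'): freq=2, skip
  No unique character found => answer = -1

-1


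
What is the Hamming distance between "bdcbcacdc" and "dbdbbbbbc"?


Comparing "bdcbcacdc" and "dbdbbbbbc" position by position:
  Position 0: 'b' vs 'd' => differ
  Position 1: 'd' vs 'b' => differ
  Position 2: 'c' vs 'd' => differ
  Position 3: 'b' vs 'b' => same
  Position 4: 'c' vs 'b' => differ
  Position 5: 'a' vs 'b' => differ
  Position 6: 'c' vs 'b' => differ
  Position 7: 'd' vs 'b' => differ
  Position 8: 'c' vs 'c' => same
Total differences (Hamming distance): 7

7


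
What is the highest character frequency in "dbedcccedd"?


Input: dbedcccedd
Character counts:
  'b': 1
  'c': 3
  'd': 4
  'e': 2
Maximum frequency: 4

4


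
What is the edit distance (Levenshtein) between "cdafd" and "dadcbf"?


Computing edit distance: "cdafd" -> "dadcbf"
DP table:
           d    a    d    c    b    f
      0    1    2    3    4    5    6
  c   1    1    2    3    3    4    5
  d   2    1    2    2    3    4    5
  a   3    2    1    2    3    4    5
  f   4    3    2    2    3    4    4
  d   5    4    3    2    3    4    5
Edit distance = dp[5][6] = 5

5


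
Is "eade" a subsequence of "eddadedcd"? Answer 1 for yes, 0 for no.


Check if "eade" is a subsequence of "eddadedcd"
Greedy scan:
  Position 0 ('e'): matches sub[0] = 'e'
  Position 1 ('d'): no match needed
  Position 2 ('d'): no match needed
  Position 3 ('a'): matches sub[1] = 'a'
  Position 4 ('d'): matches sub[2] = 'd'
  Position 5 ('e'): matches sub[3] = 'e'
  Position 6 ('d'): no match needed
  Position 7 ('c'): no match needed
  Position 8 ('d'): no match needed
All 4 characters matched => is a subsequence

1


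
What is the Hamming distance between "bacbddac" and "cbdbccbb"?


Comparing "bacbddac" and "cbdbccbb" position by position:
  Position 0: 'b' vs 'c' => differ
  Position 1: 'a' vs 'b' => differ
  Position 2: 'c' vs 'd' => differ
  Position 3: 'b' vs 'b' => same
  Position 4: 'd' vs 'c' => differ
  Position 5: 'd' vs 'c' => differ
  Position 6: 'a' vs 'b' => differ
  Position 7: 'c' vs 'b' => differ
Total differences (Hamming distance): 7

7


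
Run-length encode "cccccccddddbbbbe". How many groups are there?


Input: cccccccddddbbbbe
Scanning for consecutive runs:
  Group 1: 'c' x 7 (positions 0-6)
  Group 2: 'd' x 4 (positions 7-10)
  Group 3: 'b' x 4 (positions 11-14)
  Group 4: 'e' x 1 (positions 15-15)
Total groups: 4

4


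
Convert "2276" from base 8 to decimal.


Input: "2276" in base 8
Positional expansion:
  Digit '2' (value 2) x 8^3 = 1024
  Digit '2' (value 2) x 8^2 = 128
  Digit '7' (value 7) x 8^1 = 56
  Digit '6' (value 6) x 8^0 = 6
Sum = 1214

1214


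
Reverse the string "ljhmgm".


Input: ljhmgm
Reading characters right to left:
  Position 5: 'm'
  Position 4: 'g'
  Position 3: 'm'
  Position 2: 'h'
  Position 1: 'j'
  Position 0: 'l'
Reversed: mgmhjl

mgmhjl


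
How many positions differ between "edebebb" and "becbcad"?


Comparing "edebebb" and "becbcad" position by position:
  Position 0: 'e' vs 'b' => DIFFER
  Position 1: 'd' vs 'e' => DIFFER
  Position 2: 'e' vs 'c' => DIFFER
  Position 3: 'b' vs 'b' => same
  Position 4: 'e' vs 'c' => DIFFER
  Position 5: 'b' vs 'a' => DIFFER
  Position 6: 'b' vs 'd' => DIFFER
Positions that differ: 6

6


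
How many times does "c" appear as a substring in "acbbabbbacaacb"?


Searching for "c" in "acbbabbbacaacb"
Scanning each position:
  Position 0: "a" => no
  Position 1: "c" => MATCH
  Position 2: "b" => no
  Position 3: "b" => no
  Position 4: "a" => no
  Position 5: "b" => no
  Position 6: "b" => no
  Position 7: "b" => no
  Position 8: "a" => no
  Position 9: "c" => MATCH
  Position 10: "a" => no
  Position 11: "a" => no
  Position 12: "c" => MATCH
  Position 13: "b" => no
Total occurrences: 3

3


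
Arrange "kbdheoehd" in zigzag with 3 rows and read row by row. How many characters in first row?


Zigzag "kbdheoehd" into 3 rows:
Placing characters:
  'k' => row 0
  'b' => row 1
  'd' => row 2
  'h' => row 1
  'e' => row 0
  'o' => row 1
  'e' => row 2
  'h' => row 1
  'd' => row 0
Rows:
  Row 0: "ked"
  Row 1: "bhoh"
  Row 2: "de"
First row length: 3

3


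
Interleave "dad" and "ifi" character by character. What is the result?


Interleaving "dad" and "ifi":
  Position 0: 'd' from first, 'i' from second => "di"
  Position 1: 'a' from first, 'f' from second => "af"
  Position 2: 'd' from first, 'i' from second => "di"
Result: diafdi

diafdi


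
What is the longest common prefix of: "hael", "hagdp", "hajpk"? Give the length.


Words: hael, hagdp, hajpk
  Position 0: all 'h' => match
  Position 1: all 'a' => match
  Position 2: ('e', 'g', 'j') => mismatch, stop
LCP = "ha" (length 2)

2


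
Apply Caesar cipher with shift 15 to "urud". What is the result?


Caesar cipher: shift "urud" by 15
  'u' (pos 20) + 15 = pos 9 = 'j'
  'r' (pos 17) + 15 = pos 6 = 'g'
  'u' (pos 20) + 15 = pos 9 = 'j'
  'd' (pos 3) + 15 = pos 18 = 's'
Result: jgjs

jgjs


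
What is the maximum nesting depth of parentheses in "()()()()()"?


Input: "()()()()()"
Tracking depth:
  Position 0 '(': depth becomes 1
  Position 1 ')': depth becomes 0
  Position 2 '(': depth becomes 1
  Position 3 ')': depth becomes 0
  Position 4 '(': depth becomes 1
  Position 5 ')': depth becomes 0
  Position 6 '(': depth becomes 1
  Position 7 ')': depth becomes 0
  Position 8 '(': depth becomes 1
  Position 9 ')': depth becomes 0
Maximum depth reached: 1

1


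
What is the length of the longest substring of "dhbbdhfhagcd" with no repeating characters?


Input: "dhbbdhfhagcd"
Sliding window (track last position of each char):
  Position 0 ('d'): window [0,0] length 1 -- new best
  Position 1 ('h'): window [0,1] length 2 -- new best
  Position 2 ('b'): window [0,2] length 3 -- new best
  Position 3 ('b'): repeat (last at 2), move window start to 3
  Position 3 ('b'): window [3,3] length 1
  Position 4 ('d'): window [3,4] length 2
  Position 5 ('h'): window [3,5] length 3
  Position 6 ('f'): window [3,6] length 4 -- new best
  Position 7 ('h'): repeat (last at 5), move window start to 6
  Position 7 ('h'): window [6,7] length 2
  Position 8 ('a'): window [6,8] length 3
  Position 9 ('g'): window [6,9] length 4
  Position 10 ('c'): window [6,10] length 5 -- new best
  Position 11 ('d'): window [6,11] length 6 -- new best
Longest substring with no repeats: "fhagcd" with length 6

6


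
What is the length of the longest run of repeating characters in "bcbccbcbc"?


Input: "bcbccbcbc"
Scanning for longest run:
  Position 1 ('c'): new char, reset run to 1
  Position 2 ('b'): new char, reset run to 1
  Position 3 ('c'): new char, reset run to 1
  Position 4 ('c'): continues run of 'c', length=2
  Position 5 ('b'): new char, reset run to 1
  Position 6 ('c'): new char, reset run to 1
  Position 7 ('b'): new char, reset run to 1
  Position 8 ('c'): new char, reset run to 1
Longest run: 'c' with length 2

2


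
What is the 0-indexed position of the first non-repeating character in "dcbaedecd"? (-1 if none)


Input: dcbaedecd
Character frequencies:
  'a': 1
  'b': 1
  'c': 2
  'd': 3
  'e': 2
Scanning left to right for freq == 1:
  Position 0 ('d'): freq=3, skip
  Position 1 ('c'): freq=2, skip
  Position 2 ('b'): unique! => answer = 2

2


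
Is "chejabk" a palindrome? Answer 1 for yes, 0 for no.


Input: chejabk
Reversed: kbajehc
  Compare pos 0 ('c') with pos 6 ('k'): MISMATCH
  Compare pos 1 ('h') with pos 5 ('b'): MISMATCH
  Compare pos 2 ('e') with pos 4 ('a'): MISMATCH
Result: not a palindrome

0


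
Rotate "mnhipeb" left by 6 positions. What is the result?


Input: "mnhipeb", rotate left by 6
First 6 characters: "mnhipe"
Remaining characters: "b"
Concatenate remaining + first: "b" + "mnhipe" = "bmnhipe"

bmnhipe


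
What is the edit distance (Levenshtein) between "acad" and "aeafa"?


Computing edit distance: "acad" -> "aeafa"
DP table:
           a    e    a    f    a
      0    1    2    3    4    5
  a   1    0    1    2    3    4
  c   2    1    1    2    3    4
  a   3    2    2    1    2    3
  d   4    3    3    2    2    3
Edit distance = dp[4][5] = 3

3


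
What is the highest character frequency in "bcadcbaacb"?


Input: bcadcbaacb
Character counts:
  'a': 3
  'b': 3
  'c': 3
  'd': 1
Maximum frequency: 3

3


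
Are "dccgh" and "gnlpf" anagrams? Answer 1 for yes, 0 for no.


Strings: "dccgh", "gnlpf"
Sorted first:  ccdgh
Sorted second: fglnp
Differ at position 0: 'c' vs 'f' => not anagrams

0


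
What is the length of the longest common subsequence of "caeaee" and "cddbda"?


LCS of "caeaee" and "cddbda"
DP table:
           c    d    d    b    d    a
      0    0    0    0    0    0    0
  c   0    1    1    1    1    1    1
  a   0    1    1    1    1    1    2
  e   0    1    1    1    1    1    2
  a   0    1    1    1    1    1    2
  e   0    1    1    1    1    1    2
  e   0    1    1    1    1    1    2
LCS length = dp[6][6] = 2

2


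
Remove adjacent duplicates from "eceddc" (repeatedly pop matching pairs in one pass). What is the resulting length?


Input: eceddc
Stack-based adjacent duplicate removal:
  Read 'e': push. Stack: e
  Read 'c': push. Stack: ec
  Read 'e': push. Stack: ece
  Read 'd': push. Stack: eced
  Read 'd': matches stack top 'd' => pop. Stack: ece
  Read 'c': push. Stack: ecec
Final stack: "ecec" (length 4)

4


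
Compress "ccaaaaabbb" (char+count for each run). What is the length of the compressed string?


Input: ccaaaaabbb
Runs:
  'c' x 2 => "c2"
  'a' x 5 => "a5"
  'b' x 3 => "b3"
Compressed: "c2a5b3"
Compressed length: 6

6


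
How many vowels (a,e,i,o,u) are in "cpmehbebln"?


Input: cpmehbebln
Checking each character:
  'c' at position 0: consonant
  'p' at position 1: consonant
  'm' at position 2: consonant
  'e' at position 3: vowel (running total: 1)
  'h' at position 4: consonant
  'b' at position 5: consonant
  'e' at position 6: vowel (running total: 2)
  'b' at position 7: consonant
  'l' at position 8: consonant
  'n' at position 9: consonant
Total vowels: 2

2


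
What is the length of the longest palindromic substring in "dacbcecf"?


Input: "dacbcecf"
Checking substrings for palindromes:
  [2:5] "cbc" (len 3) => palindrome
  [4:7] "cec" (len 3) => palindrome
Longest palindromic substring: "cbc" with length 3

3


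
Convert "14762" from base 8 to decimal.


Input: "14762" in base 8
Positional expansion:
  Digit '1' (value 1) x 8^4 = 4096
  Digit '4' (value 4) x 8^3 = 2048
  Digit '7' (value 7) x 8^2 = 448
  Digit '6' (value 6) x 8^1 = 48
  Digit '2' (value 2) x 8^0 = 2
Sum = 6642

6642


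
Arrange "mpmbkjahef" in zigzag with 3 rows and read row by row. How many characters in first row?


Zigzag "mpmbkjahef" into 3 rows:
Placing characters:
  'm' => row 0
  'p' => row 1
  'm' => row 2
  'b' => row 1
  'k' => row 0
  'j' => row 1
  'a' => row 2
  'h' => row 1
  'e' => row 0
  'f' => row 1
Rows:
  Row 0: "mke"
  Row 1: "pbjhf"
  Row 2: "ma"
First row length: 3

3


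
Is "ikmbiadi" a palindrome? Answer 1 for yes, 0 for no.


Input: ikmbiadi
Reversed: idaibmki
  Compare pos 0 ('i') with pos 7 ('i'): match
  Compare pos 1 ('k') with pos 6 ('d'): MISMATCH
  Compare pos 2 ('m') with pos 5 ('a'): MISMATCH
  Compare pos 3 ('b') with pos 4 ('i'): MISMATCH
Result: not a palindrome

0


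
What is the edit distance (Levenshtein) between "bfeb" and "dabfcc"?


Computing edit distance: "bfeb" -> "dabfcc"
DP table:
           d    a    b    f    c    c
      0    1    2    3    4    5    6
  b   1    1    2    2    3    4    5
  f   2    2    2    3    2    3    4
  e   3    3    3    3    3    3    4
  b   4    4    4    3    4    4    4
Edit distance = dp[4][6] = 4

4


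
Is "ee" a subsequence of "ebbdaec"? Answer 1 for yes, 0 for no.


Check if "ee" is a subsequence of "ebbdaec"
Greedy scan:
  Position 0 ('e'): matches sub[0] = 'e'
  Position 1 ('b'): no match needed
  Position 2 ('b'): no match needed
  Position 3 ('d'): no match needed
  Position 4 ('a'): no match needed
  Position 5 ('e'): matches sub[1] = 'e'
  Position 6 ('c'): no match needed
All 2 characters matched => is a subsequence

1


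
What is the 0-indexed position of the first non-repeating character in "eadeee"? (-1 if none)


Input: eadeee
Character frequencies:
  'a': 1
  'd': 1
  'e': 4
Scanning left to right for freq == 1:
  Position 0 ('e'): freq=4, skip
  Position 1 ('a'): unique! => answer = 1

1


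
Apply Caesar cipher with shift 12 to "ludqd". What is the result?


Caesar cipher: shift "ludqd" by 12
  'l' (pos 11) + 12 = pos 23 = 'x'
  'u' (pos 20) + 12 = pos 6 = 'g'
  'd' (pos 3) + 12 = pos 15 = 'p'
  'q' (pos 16) + 12 = pos 2 = 'c'
  'd' (pos 3) + 12 = pos 15 = 'p'
Result: xgpcp

xgpcp


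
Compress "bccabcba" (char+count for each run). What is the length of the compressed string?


Input: bccabcba
Runs:
  'b' x 1 => "b1"
  'c' x 2 => "c2"
  'a' x 1 => "a1"
  'b' x 1 => "b1"
  'c' x 1 => "c1"
  'b' x 1 => "b1"
  'a' x 1 => "a1"
Compressed: "b1c2a1b1c1b1a1"
Compressed length: 14

14


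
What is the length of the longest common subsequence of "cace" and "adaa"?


LCS of "cace" and "adaa"
DP table:
           a    d    a    a
      0    0    0    0    0
  c   0    0    0    0    0
  a   0    1    1    1    1
  c   0    1    1    1    1
  e   0    1    1    1    1
LCS length = dp[4][4] = 1

1


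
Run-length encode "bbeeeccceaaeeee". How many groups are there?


Input: bbeeeccceaaeeee
Scanning for consecutive runs:
  Group 1: 'b' x 2 (positions 0-1)
  Group 2: 'e' x 3 (positions 2-4)
  Group 3: 'c' x 3 (positions 5-7)
  Group 4: 'e' x 1 (positions 8-8)
  Group 5: 'a' x 2 (positions 9-10)
  Group 6: 'e' x 4 (positions 11-14)
Total groups: 6

6


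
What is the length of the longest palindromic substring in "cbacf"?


Input: "cbacf"
Checking substrings for palindromes:
  No multi-char palindromic substrings found
Longest palindromic substring: "c" with length 1

1


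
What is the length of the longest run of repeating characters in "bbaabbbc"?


Input: "bbaabbbc"
Scanning for longest run:
  Position 1 ('b'): continues run of 'b', length=2
  Position 2 ('a'): new char, reset run to 1
  Position 3 ('a'): continues run of 'a', length=2
  Position 4 ('b'): new char, reset run to 1
  Position 5 ('b'): continues run of 'b', length=2
  Position 6 ('b'): continues run of 'b', length=3
  Position 7 ('c'): new char, reset run to 1
Longest run: 'b' with length 3

3


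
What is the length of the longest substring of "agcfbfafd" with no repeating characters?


Input: "agcfbfafd"
Sliding window (track last position of each char):
  Position 0 ('a'): window [0,0] length 1 -- new best
  Position 1 ('g'): window [0,1] length 2 -- new best
  Position 2 ('c'): window [0,2] length 3 -- new best
  Position 3 ('f'): window [0,3] length 4 -- new best
  Position 4 ('b'): window [0,4] length 5 -- new best
  Position 5 ('f'): repeat (last at 3), move window start to 4
  Position 5 ('f'): window [4,5] length 2
  Position 6 ('a'): window [4,6] length 3
  Position 7 ('f'): repeat (last at 5), move window start to 6
  Position 7 ('f'): window [6,7] length 2
  Position 8 ('d'): window [6,8] length 3
Longest substring with no repeats: "agcfb" with length 5

5


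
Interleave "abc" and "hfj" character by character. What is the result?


Interleaving "abc" and "hfj":
  Position 0: 'a' from first, 'h' from second => "ah"
  Position 1: 'b' from first, 'f' from second => "bf"
  Position 2: 'c' from first, 'j' from second => "cj"
Result: ahbfcj

ahbfcj


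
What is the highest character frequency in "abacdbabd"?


Input: abacdbabd
Character counts:
  'a': 3
  'b': 3
  'c': 1
  'd': 2
Maximum frequency: 3

3


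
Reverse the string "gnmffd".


Input: gnmffd
Reading characters right to left:
  Position 5: 'd'
  Position 4: 'f'
  Position 3: 'f'
  Position 2: 'm'
  Position 1: 'n'
  Position 0: 'g'
Reversed: dffmng

dffmng


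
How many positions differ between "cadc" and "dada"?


Comparing "cadc" and "dada" position by position:
  Position 0: 'c' vs 'd' => DIFFER
  Position 1: 'a' vs 'a' => same
  Position 2: 'd' vs 'd' => same
  Position 3: 'c' vs 'a' => DIFFER
Positions that differ: 2

2


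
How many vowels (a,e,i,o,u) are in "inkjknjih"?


Input: inkjknjih
Checking each character:
  'i' at position 0: vowel (running total: 1)
  'n' at position 1: consonant
  'k' at position 2: consonant
  'j' at position 3: consonant
  'k' at position 4: consonant
  'n' at position 5: consonant
  'j' at position 6: consonant
  'i' at position 7: vowel (running total: 2)
  'h' at position 8: consonant
Total vowels: 2

2


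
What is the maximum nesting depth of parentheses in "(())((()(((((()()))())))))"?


Input: "(())((()(((((()()))())))))"
Tracking depth:
  Position 0 '(': depth becomes 1
  Position 1 '(': depth becomes 2
  Position 2 ')': depth becomes 1
  Position 3 ')': depth becomes 0
  Position 4 '(': depth becomes 1
  Position 5 '(': depth becomes 2
  Position 6 '(': depth becomes 3
  Position 7 ')': depth becomes 2
  Position 8 '(': depth becomes 3
  Position 9 '(': depth becomes 4
  Position 10 '(': depth becomes 5
  Position 11 '(': depth becomes 6
  Position 12 '(': depth becomes 7
  Position 13 '(': depth becomes 8
  Position 14 ')': depth becomes 7
  Position 15 '(': depth becomes 8
  Position 16 ')': depth becomes 7
  Position 17 ')': depth becomes 6
  Position 18 ')': depth becomes 5
  Position 19 '(': depth becomes 6
  Position 20 ')': depth becomes 5
  Position 21 ')': depth becomes 4
  Position 22 ')': depth becomes 3
  Position 23 ')': depth becomes 2
  Position 24 ')': depth becomes 1
  Position 25 ')': depth becomes 0
Maximum depth reached: 8

8


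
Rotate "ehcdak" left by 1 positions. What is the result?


Input: "ehcdak", rotate left by 1
First 1 characters: "e"
Remaining characters: "hcdak"
Concatenate remaining + first: "hcdak" + "e" = "hcdake"

hcdake


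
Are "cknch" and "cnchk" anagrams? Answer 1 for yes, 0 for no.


Strings: "cknch", "cnchk"
Sorted first:  cchkn
Sorted second: cchkn
Sorted forms match => anagrams

1


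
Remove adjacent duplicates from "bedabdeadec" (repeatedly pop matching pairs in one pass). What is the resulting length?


Input: bedabdeadec
Stack-based adjacent duplicate removal:
  Read 'b': push. Stack: b
  Read 'e': push. Stack: be
  Read 'd': push. Stack: bed
  Read 'a': push. Stack: beda
  Read 'b': push. Stack: bedab
  Read 'd': push. Stack: bedabd
  Read 'e': push. Stack: bedabde
  Read 'a': push. Stack: bedabdea
  Read 'd': push. Stack: bedabdead
  Read 'e': push. Stack: bedabdeade
  Read 'c': push. Stack: bedabdeadec
Final stack: "bedabdeadec" (length 11)

11


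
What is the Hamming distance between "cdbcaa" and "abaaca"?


Comparing "cdbcaa" and "abaaca" position by position:
  Position 0: 'c' vs 'a' => differ
  Position 1: 'd' vs 'b' => differ
  Position 2: 'b' vs 'a' => differ
  Position 3: 'c' vs 'a' => differ
  Position 4: 'a' vs 'c' => differ
  Position 5: 'a' vs 'a' => same
Total differences (Hamming distance): 5

5


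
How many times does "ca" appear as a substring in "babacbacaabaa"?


Searching for "ca" in "babacbacaabaa"
Scanning each position:
  Position 0: "ba" => no
  Position 1: "ab" => no
  Position 2: "ba" => no
  Position 3: "ac" => no
  Position 4: "cb" => no
  Position 5: "ba" => no
  Position 6: "ac" => no
  Position 7: "ca" => MATCH
  Position 8: "aa" => no
  Position 9: "ab" => no
  Position 10: "ba" => no
  Position 11: "aa" => no
Total occurrences: 1

1


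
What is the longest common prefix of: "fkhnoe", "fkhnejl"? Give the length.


Words: fkhnoe, fkhnejl
  Position 0: all 'f' => match
  Position 1: all 'k' => match
  Position 2: all 'h' => match
  Position 3: all 'n' => match
  Position 4: ('o', 'e') => mismatch, stop
LCP = "fkhn" (length 4)

4


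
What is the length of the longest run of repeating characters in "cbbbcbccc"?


Input: "cbbbcbccc"
Scanning for longest run:
  Position 1 ('b'): new char, reset run to 1
  Position 2 ('b'): continues run of 'b', length=2
  Position 3 ('b'): continues run of 'b', length=3
  Position 4 ('c'): new char, reset run to 1
  Position 5 ('b'): new char, reset run to 1
  Position 6 ('c'): new char, reset run to 1
  Position 7 ('c'): continues run of 'c', length=2
  Position 8 ('c'): continues run of 'c', length=3
Longest run: 'b' with length 3

3


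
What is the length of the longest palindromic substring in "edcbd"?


Input: "edcbd"
Checking substrings for palindromes:
  No multi-char palindromic substrings found
Longest palindromic substring: "e" with length 1

1


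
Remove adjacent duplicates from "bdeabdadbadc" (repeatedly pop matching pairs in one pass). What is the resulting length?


Input: bdeabdadbadc
Stack-based adjacent duplicate removal:
  Read 'b': push. Stack: b
  Read 'd': push. Stack: bd
  Read 'e': push. Stack: bde
  Read 'a': push. Stack: bdea
  Read 'b': push. Stack: bdeab
  Read 'd': push. Stack: bdeabd
  Read 'a': push. Stack: bdeabda
  Read 'd': push. Stack: bdeabdad
  Read 'b': push. Stack: bdeabdadb
  Read 'a': push. Stack: bdeabdadba
  Read 'd': push. Stack: bdeabdadbad
  Read 'c': push. Stack: bdeabdadbadc
Final stack: "bdeabdadbadc" (length 12)

12


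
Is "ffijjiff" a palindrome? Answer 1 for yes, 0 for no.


Input: ffijjiff
Reversed: ffijjiff
  Compare pos 0 ('f') with pos 7 ('f'): match
  Compare pos 1 ('f') with pos 6 ('f'): match
  Compare pos 2 ('i') with pos 5 ('i'): match
  Compare pos 3 ('j') with pos 4 ('j'): match
Result: palindrome

1


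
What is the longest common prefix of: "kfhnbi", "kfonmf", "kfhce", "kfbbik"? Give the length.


Words: kfhnbi, kfonmf, kfhce, kfbbik
  Position 0: all 'k' => match
  Position 1: all 'f' => match
  Position 2: ('h', 'o', 'h', 'b') => mismatch, stop
LCP = "kf" (length 2)

2


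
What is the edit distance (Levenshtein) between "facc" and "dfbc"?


Computing edit distance: "facc" -> "dfbc"
DP table:
           d    f    b    c
      0    1    2    3    4
  f   1    1    1    2    3
  a   2    2    2    2    3
  c   3    3    3    3    2
  c   4    4    4    4    3
Edit distance = dp[4][4] = 3

3


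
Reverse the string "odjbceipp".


Input: odjbceipp
Reading characters right to left:
  Position 8: 'p'
  Position 7: 'p'
  Position 6: 'i'
  Position 5: 'e'
  Position 4: 'c'
  Position 3: 'b'
  Position 2: 'j'
  Position 1: 'd'
  Position 0: 'o'
Reversed: ppiecbjdo

ppiecbjdo


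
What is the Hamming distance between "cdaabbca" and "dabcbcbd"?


Comparing "cdaabbca" and "dabcbcbd" position by position:
  Position 0: 'c' vs 'd' => differ
  Position 1: 'd' vs 'a' => differ
  Position 2: 'a' vs 'b' => differ
  Position 3: 'a' vs 'c' => differ
  Position 4: 'b' vs 'b' => same
  Position 5: 'b' vs 'c' => differ
  Position 6: 'c' vs 'b' => differ
  Position 7: 'a' vs 'd' => differ
Total differences (Hamming distance): 7

7


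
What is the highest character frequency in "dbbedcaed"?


Input: dbbedcaed
Character counts:
  'a': 1
  'b': 2
  'c': 1
  'd': 3
  'e': 2
Maximum frequency: 3

3


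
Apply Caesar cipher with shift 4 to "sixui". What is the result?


Caesar cipher: shift "sixui" by 4
  's' (pos 18) + 4 = pos 22 = 'w'
  'i' (pos 8) + 4 = pos 12 = 'm'
  'x' (pos 23) + 4 = pos 1 = 'b'
  'u' (pos 20) + 4 = pos 24 = 'y'
  'i' (pos 8) + 4 = pos 12 = 'm'
Result: wmbym

wmbym


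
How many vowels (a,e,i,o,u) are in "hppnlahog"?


Input: hppnlahog
Checking each character:
  'h' at position 0: consonant
  'p' at position 1: consonant
  'p' at position 2: consonant
  'n' at position 3: consonant
  'l' at position 4: consonant
  'a' at position 5: vowel (running total: 1)
  'h' at position 6: consonant
  'o' at position 7: vowel (running total: 2)
  'g' at position 8: consonant
Total vowels: 2

2


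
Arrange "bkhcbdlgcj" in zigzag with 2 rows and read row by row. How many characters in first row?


Zigzag "bkhcbdlgcj" into 2 rows:
Placing characters:
  'b' => row 0
  'k' => row 1
  'h' => row 0
  'c' => row 1
  'b' => row 0
  'd' => row 1
  'l' => row 0
  'g' => row 1
  'c' => row 0
  'j' => row 1
Rows:
  Row 0: "bhblc"
  Row 1: "kcdgj"
First row length: 5

5


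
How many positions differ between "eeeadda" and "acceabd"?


Comparing "eeeadda" and "acceabd" position by position:
  Position 0: 'e' vs 'a' => DIFFER
  Position 1: 'e' vs 'c' => DIFFER
  Position 2: 'e' vs 'c' => DIFFER
  Position 3: 'a' vs 'e' => DIFFER
  Position 4: 'd' vs 'a' => DIFFER
  Position 5: 'd' vs 'b' => DIFFER
  Position 6: 'a' vs 'd' => DIFFER
Positions that differ: 7

7


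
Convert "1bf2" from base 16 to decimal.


Input: "1bf2" in base 16
Positional expansion:
  Digit '1' (value 1) x 16^3 = 4096
  Digit 'b' (value 11) x 16^2 = 2816
  Digit 'f' (value 15) x 16^1 = 240
  Digit '2' (value 2) x 16^0 = 2
Sum = 7154

7154


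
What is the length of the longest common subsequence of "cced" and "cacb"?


LCS of "cced" and "cacb"
DP table:
           c    a    c    b
      0    0    0    0    0
  c   0    1    1    1    1
  c   0    1    1    2    2
  e   0    1    1    2    2
  d   0    1    1    2    2
LCS length = dp[4][4] = 2

2
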